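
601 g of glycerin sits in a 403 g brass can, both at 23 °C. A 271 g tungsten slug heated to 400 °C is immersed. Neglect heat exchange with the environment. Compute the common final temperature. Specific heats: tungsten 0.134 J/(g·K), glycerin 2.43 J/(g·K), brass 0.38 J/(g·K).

T_f ≈ 31.3 °C

Energy conservation, ΣQ = 0:
271×0.134×(T − 400) + 601×2.43×(T − 23) + 403×0.38×(T − 23) = 0
36.31(T − 400) + 1460.4(T − 23) + 153.14(T − 23) = 0
(36.31 + 1460.4 + 153.14) T = 36.31×400 + 1460.4×23 + 153.14×23
T = 51638/1649.9 ≈ 31.30 °C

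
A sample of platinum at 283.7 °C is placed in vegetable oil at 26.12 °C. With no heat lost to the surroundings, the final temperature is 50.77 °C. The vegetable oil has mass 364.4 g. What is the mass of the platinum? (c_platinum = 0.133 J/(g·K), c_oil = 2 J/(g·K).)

m ≈ 580 g

|Q_platinum| = |Q_oil|:
m×0.133×(283.7 − 50.77) = 364.4×2×(50.77 − 26.12)
30.98 m = 17965  ⇒  m ≈ 579.9 g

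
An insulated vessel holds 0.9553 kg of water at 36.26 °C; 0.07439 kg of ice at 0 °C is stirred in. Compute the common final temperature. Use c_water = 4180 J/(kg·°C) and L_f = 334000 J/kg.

Taking heat into each body as positive, Σ m c ΔT = 0:
melt ice: 0.07439·334000 = 24846
  warm the meltwater: 310.95 T
  water cools: 0.9553·4180·(T − 36.26) = 3993.2(T − 36.26)
4304.1 T = 144792 − 24846 = 119946
T ≈ 27.87 °C — above 0 °C, consistent with complete melting.

T_f ≈ 27.9 °C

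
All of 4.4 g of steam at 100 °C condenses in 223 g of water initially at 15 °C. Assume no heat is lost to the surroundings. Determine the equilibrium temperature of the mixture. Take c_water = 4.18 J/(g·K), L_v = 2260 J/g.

T_f ≈ 27.1 °C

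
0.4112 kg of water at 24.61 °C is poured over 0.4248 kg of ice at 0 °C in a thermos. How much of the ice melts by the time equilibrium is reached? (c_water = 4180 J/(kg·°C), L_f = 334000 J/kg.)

m_melted ≈ 0.127 kg

Heat available from the water dropping to 0 °C: 0.4112·4180·24.61 = 42300 J.
Fully melting the ice requires m_ice L_f = 0.4248·334000 = 141883 J.
Since 42300 < 141883 J, not all the ice melts; equilibrium is at 0 °C.
m_melt = 42300 / L_f = 0.1266 kg.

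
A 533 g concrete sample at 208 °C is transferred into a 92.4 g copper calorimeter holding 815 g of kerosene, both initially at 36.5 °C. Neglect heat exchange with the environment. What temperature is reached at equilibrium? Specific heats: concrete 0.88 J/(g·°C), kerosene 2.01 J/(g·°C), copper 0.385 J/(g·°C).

Setting the total heat transfer to zero:
533×0.88×(T − 208) + 815×2.01×(T − 36.5) + 92.4×0.385×(T − 36.5) = 0
2142.8 T = 158651
T ≈ 74.04 °C

T_f ≈ 74.0 °C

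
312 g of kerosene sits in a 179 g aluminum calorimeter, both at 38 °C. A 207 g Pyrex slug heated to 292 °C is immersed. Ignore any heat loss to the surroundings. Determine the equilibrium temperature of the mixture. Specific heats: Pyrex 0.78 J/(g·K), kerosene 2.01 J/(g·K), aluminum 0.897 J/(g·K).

T_f ≈ 81.2 °C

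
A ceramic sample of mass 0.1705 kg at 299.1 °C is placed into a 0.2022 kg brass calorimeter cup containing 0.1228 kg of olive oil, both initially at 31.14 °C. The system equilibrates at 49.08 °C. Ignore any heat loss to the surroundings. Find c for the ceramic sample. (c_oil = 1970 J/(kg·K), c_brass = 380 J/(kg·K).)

c ≈ 134 J/(kg·K)

Let T be the final temperature. ΣQ_i = 0:
0.1705·c·(49.08 − 299.1) + 0.1228·1970·(49.08 − 31.14) + 0.2022·380·(49.08 − 31.14) = 0
-42.63 c = -5718.4
c = -5718.4/-42.63 ≈ 134.1 J/(kg·K)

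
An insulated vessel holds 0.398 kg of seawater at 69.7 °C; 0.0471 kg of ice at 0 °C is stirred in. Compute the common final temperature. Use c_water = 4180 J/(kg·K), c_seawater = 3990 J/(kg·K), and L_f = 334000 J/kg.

T_f ≈ 53.2 °C

Energy conservation, ΣQ = 0:
latent heat to melt: 0.0471×334000 = 15731; meltwater 0→T: 0.0471×4180×T = 196.88 T; seawater cools: 0.398×3990×(T − 69.7) = 1588(T − 69.7)
1784.9 T = 110685 − 15731 = 94954
T ≈ 53.20 °C (positive, so assuming full melt was valid).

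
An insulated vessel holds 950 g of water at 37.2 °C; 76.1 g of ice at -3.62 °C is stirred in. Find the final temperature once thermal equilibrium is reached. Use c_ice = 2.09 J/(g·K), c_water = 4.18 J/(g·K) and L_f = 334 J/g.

Sum of m c ΔT and latent-heat terms is zero:
warm ice to 0 °C: 76.1·2.09·(0 − (-3.62)) = 575.76; latent heat to melt: 76.1·334 = 25417; warm the meltwater: 318.1 T; water cools: 950·4.18·(T − 37.2) = 3971(T − 37.2)
4289.1 T = 147721 − 25993 = 121728
T ≈ 28.38 °C. Since T > 0 °C, the all-ice-melts assumption holds.

T_f ≈ 28.4 °C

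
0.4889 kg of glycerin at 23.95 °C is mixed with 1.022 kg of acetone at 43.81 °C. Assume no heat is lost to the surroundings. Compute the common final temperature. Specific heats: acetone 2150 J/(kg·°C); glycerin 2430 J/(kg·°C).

T_f ≈ 36.8 °C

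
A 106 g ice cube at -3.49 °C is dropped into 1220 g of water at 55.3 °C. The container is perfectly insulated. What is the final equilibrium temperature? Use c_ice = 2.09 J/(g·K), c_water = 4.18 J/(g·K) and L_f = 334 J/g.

Energy conservation, ΣQ = 0:
ice -3.49→0 °C: 106×2.09×3.49 = 773.17
  latent heat to melt: 106×334 = 35404
  meltwater 0→T: 106×4.18×T = 443.08 T
  water cools: 1220×4.18×(T − 55.3) = 5099.6(T − 55.3)
5542.7 T = 282008 − 36177 = 245831
T ≈ 44.35 °C. Since T > 0 °C, the all-ice-melts assumption holds.

T_f ≈ 44.4 °C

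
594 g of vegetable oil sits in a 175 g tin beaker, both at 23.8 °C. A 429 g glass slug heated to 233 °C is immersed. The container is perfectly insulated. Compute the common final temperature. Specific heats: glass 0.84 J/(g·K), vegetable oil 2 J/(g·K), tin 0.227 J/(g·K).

T_f = Σ m_i c_i T_i / Σ m_i c_i:
T_f = (360.36×233 + 1188×23.8 + 39.73×23.8) / (360.36 + 1188 + 39.73)
    = 113184 / 1588.1 ≈ 71.27 °C

T_f ≈ 71.3 °C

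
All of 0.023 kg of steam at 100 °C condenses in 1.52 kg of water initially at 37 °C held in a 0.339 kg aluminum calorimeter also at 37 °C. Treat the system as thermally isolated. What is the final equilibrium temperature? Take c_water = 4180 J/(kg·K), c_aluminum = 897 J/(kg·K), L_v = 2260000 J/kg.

T_f ≈ 45.6 °C

Sum of m c ΔT and latent-heat terms is zero:
latent heat released on condensation: 0.023·2260000 = 51980
  condensed water 100 °C→T: 96.14(T − 100)
  original water: 6353.6(T − 37)
  aluminum cup: 0.339·897·(T − 37) = 304.08(T − 37)
6753.8 T = 51980 + 9614 + 246334 = 307928
T ≈ 45.59 °C, under the boiling point, so the assumption holds.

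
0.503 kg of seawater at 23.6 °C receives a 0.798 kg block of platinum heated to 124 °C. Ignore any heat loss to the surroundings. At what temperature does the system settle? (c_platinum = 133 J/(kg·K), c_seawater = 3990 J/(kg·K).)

T_f is the heat-capacity-weighted average of the initial temperatures:
T_f = (106.13*124 + 2007*23.6) / (106.13 + 2007)
    = 60525 / 2113.1 ≈ 28.64 °C

T_f ≈ 28.6 °C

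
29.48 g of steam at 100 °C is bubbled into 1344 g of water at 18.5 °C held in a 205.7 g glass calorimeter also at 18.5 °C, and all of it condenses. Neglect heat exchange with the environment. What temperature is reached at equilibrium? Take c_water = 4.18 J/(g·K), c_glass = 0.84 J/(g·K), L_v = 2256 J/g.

T_f ≈ 31.4 °C

Net heat exchanged in the isolated system is zero:
steam→water at 100 °C releases m L_v = 29.48×2256 = 66507; condensate cools 100→T: 29.48×4.18×(T − 100) = 123.23(T − 100); original water: 5617.9(T − 18.5); glass cup: 205.7×0.84×(T − 18.5) = 172.79(T − 18.5)
5913.9 T = 66507 + 12323 + 107128 = 185958
T ≈ 31.44 °C — below 100 °C, confirming all the steam condensed.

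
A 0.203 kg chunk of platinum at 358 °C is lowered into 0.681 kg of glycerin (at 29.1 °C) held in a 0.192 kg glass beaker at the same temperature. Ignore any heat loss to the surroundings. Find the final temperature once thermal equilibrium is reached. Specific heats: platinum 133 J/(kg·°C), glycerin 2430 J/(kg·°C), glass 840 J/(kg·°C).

Setting the total heat transfer to zero:
0.203*133*(T − 358) + 0.681*2430*(T − 29.1) + 0.192*840*(T − 29.1) = 0
27(T − 358) + 1654.8(T − 29.1) + 161.28(T − 29.1) = 0
(27 + 1654.8 + 161.28) T = 27*358 + 1654.8*29.1 + 161.28*29.1
T = 62514/1843.1 ≈ 33.92 °C

T_f ≈ 33.9 °C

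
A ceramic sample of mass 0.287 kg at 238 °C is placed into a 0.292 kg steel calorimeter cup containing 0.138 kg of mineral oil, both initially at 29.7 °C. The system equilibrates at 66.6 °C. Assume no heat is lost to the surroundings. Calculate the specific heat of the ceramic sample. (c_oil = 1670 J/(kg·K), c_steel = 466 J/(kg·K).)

c ≈ 275 J/(kg·K)

Energy conservation, ΣQ = 0:
0.287·c·(66.6 − 238) + 0.138·1670·(66.6 − 29.7) + 0.292·466·(66.6 − 29.7) = 0
-49.19 c = -13525
c = -13525/-49.19 ≈ 274.9 J/(kg·K)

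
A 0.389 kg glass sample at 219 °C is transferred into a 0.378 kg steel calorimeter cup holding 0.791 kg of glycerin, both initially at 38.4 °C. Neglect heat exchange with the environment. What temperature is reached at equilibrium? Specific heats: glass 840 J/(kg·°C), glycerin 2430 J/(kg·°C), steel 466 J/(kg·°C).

T_f is the heat-capacity-weighted average of the initial temperatures:
T_f = (326.76*219 + 1922.1*38.4 + 176.15*38.4) / (326.76 + 1922.1 + 176.15)
    = 152134 / 2425 ≈ 62.73 °C

T_f ≈ 62.7 °C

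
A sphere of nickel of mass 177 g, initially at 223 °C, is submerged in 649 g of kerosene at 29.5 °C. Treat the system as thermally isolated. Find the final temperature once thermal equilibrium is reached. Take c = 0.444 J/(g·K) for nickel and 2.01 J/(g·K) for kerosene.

Net heat exchanged in the isolated system is zero:
177*0.444*(T − 223) + 649*2.01*(T − 29.5) = 0
(78.59 + 1304.5) T = 78.59*223 + 1304.5*29.5
T = 56008/1383.1 ≈ 40.49 °C

T_f ≈ 40.5 °C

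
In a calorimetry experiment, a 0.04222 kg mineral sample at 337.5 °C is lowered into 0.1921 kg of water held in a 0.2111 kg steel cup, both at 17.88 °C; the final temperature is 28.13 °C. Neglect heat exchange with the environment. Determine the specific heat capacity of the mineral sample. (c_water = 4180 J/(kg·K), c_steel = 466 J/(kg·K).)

c ≈ 707 J/(kg·K)

Net heat exchanged in the isolated system is zero:
0.04222×c×(28.13 − 337.5) + 0.1921×4180×(28.13 − 17.88) + 0.2111×466×(28.13 − 17.88) = 0
-13.06 c = -9238.8
c = -9238.8/-13.06 ≈ 707.3 J/(kg·K)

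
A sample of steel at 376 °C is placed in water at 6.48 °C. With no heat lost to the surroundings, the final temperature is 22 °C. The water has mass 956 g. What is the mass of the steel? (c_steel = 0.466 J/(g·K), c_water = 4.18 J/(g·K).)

m ≈ 376 g

Let T be the final temperature. ΣQ_i = 0:
m×0.466×(22 − 376) + 956×4.18×(22 − 6.48) = 0
-164.96 m = -62019
m = -62019/-164.96 ≈ 376 g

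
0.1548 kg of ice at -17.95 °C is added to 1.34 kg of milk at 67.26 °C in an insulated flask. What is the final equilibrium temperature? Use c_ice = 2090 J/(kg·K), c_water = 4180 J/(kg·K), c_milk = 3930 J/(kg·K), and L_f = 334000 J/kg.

Net heat exchanged in the isolated system is zero:
warm ice to 0 °C: 0.1548×2090×(0 − (-17.95)) = 5807.4; fusion: m_ice L_f = 0.1548×334000 = 51703; meltwater 0→T: 0.1548×4180×T = 647.06 T; milk: 5266.2(T − 67.26)
5913.3 T = 354205 − 57511 = 296694
T ≈ 50.17 °C. Since T > 0 °C, the all-ice-melts assumption holds.

T_f ≈ 50.2 °C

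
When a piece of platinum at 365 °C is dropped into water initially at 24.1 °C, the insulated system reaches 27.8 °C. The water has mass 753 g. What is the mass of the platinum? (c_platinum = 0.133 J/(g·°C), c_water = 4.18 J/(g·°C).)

m ≈ 260 g

|Q_platinum| = |Q_water|:
m×0.133×(365 − 27.8) = 753×4.18×(27.8 − 24.1)
44.85 m = 11646  ⇒  m ≈ 259.7 g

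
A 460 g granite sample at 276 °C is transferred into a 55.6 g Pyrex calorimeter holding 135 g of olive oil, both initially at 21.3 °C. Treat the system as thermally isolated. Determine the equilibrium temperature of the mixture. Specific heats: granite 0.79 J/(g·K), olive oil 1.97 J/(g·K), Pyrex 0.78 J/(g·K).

T_f is the heat-capacity-weighted average of the initial temperatures:
T_f = (363.4·276 + 265.95·21.3 + 43.37·21.3) / (363.4 + 265.95 + 43.37)
    = 106887 / 672.72 ≈ 158.89 °C

T_f ≈ 158.9 °C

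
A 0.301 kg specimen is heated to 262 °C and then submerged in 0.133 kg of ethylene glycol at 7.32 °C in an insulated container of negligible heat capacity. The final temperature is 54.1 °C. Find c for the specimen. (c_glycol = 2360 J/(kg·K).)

c ≈ 235 J/(kg·K)

Heat lost by the specimen = heat gained by the glycol:
0.301×c×(262 − 54.1) = 0.133×2360×(54.1 − 7.32)
62.58 c = 14683  ⇒  c ≈ 234.6 J/(kg·K)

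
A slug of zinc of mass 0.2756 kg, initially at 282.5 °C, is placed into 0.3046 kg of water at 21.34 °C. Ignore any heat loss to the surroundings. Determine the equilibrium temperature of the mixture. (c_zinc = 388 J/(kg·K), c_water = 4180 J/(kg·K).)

Conservation of energy gives ΣQ = 0:
0.2756×388×(T − 282.5) + 0.3046×4180×(T − 21.34) = 0
106.93(T − 282.5) + 1273.2(T − 21.34) = 0
1380.2 T = 57379
T ≈ 41.57 °C

T_f ≈ 41.6 °C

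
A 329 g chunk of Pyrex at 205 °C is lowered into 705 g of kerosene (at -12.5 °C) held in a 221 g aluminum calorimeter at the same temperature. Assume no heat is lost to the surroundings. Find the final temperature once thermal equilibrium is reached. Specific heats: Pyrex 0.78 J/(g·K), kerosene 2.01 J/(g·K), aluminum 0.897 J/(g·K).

T_f ≈ 17.3 °C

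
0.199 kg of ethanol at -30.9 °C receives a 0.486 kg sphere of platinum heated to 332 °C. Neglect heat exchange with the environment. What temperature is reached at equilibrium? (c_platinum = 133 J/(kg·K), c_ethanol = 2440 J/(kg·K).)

T_f ≈ 11.7 °C

T_f is the heat-capacity-weighted average of the initial temperatures:
T_f = (64.64·332 + 485.56·(-30.9)) / (64.64 + 485.56)
    = 6456 / 550.2 ≈ 11.73 °C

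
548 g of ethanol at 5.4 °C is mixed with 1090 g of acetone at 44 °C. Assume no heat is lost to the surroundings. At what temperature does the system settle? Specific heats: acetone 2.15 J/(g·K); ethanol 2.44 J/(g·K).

T_f ≈ 30.0 °C

Let T be the final temperature. ΣQ_i = 0:
1090*2.15*(T − 44) + 548*2.44*(T − 5.4) = 0
3680.6 T = 110334
T = 110334/3680.6 ≈ 29.98 °C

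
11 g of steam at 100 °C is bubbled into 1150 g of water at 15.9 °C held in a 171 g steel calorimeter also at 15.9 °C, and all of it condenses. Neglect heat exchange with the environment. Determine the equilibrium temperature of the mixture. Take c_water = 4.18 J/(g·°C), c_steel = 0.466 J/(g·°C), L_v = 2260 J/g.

Setting the total heat transfer to zero:
steam→water at 100 °C releases m L_v = 11·2260 = 24860; condensate cools 100→T: 11·4.18·(T − 100) = 45.98(T − 100); water warms: 1150·4.18·(T − 15.9) = 4807(T − 15.9); steel cup: 171·0.466·(T − 15.9) = 79.69(T − 15.9)
4932.7 T = 24860 + 4598 + 77698 = 107156
T ≈ 21.72 °C (< 100 °C, so full condensation is consistent).

T_f ≈ 21.7 °C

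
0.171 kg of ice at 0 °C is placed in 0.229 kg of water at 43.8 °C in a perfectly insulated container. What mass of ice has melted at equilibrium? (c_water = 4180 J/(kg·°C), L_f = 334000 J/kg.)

Heat available from the water dropping to 0 °C: 0.229×4180×43.8 = 41926 J.
To melt every bit of ice: 0.171×334000 = 57114 J.
Since 41926 < 57114 J, not all the ice melts; equilibrium is at 0 °C.
Mass melted = 41926/334000 ≈ 0.1255 kg.

m_melted ≈ 0.126 kg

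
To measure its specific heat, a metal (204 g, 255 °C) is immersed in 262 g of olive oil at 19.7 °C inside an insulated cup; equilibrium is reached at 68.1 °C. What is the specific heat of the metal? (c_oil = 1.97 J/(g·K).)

c ≈ 0.655 J/(g·K)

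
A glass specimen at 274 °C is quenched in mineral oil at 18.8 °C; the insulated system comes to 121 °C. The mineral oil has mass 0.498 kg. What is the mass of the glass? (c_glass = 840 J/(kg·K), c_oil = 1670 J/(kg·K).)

m ≈ 0.661 kg

Heat lost by the glass = heat gained by the oil:
m×840×(274 − 121) = 0.498×1670×(121 − 18.8)
128520 m = 84996  ⇒  m ≈ 0.6613 kg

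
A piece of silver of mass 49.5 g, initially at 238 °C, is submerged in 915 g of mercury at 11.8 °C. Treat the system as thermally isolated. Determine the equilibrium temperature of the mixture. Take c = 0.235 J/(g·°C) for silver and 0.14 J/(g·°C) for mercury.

T_f is the heat-capacity-weighted average of the initial temperatures:
T_f = (11.63×238 + 128.1×11.8) / (11.63 + 128.1)
    = 4280.1 / 139.73 ≈ 30.63 °C

T_f ≈ 30.6 °C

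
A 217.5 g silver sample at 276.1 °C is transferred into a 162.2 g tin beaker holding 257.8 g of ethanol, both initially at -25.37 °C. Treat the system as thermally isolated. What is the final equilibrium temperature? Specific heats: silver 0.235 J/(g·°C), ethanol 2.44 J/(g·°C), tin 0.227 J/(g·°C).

With ΣQ=0 the equilibrium temperature is the m·c-weighted mean:
T_f = (51.11·276.1 + 629.03·(-25.37) + 36.82·(-25.37)) / (51.11 + 629.03 + 36.82)
    = -2780.5 / 716.96 ≈ -3.88 °C

T_f ≈ -3.9 °C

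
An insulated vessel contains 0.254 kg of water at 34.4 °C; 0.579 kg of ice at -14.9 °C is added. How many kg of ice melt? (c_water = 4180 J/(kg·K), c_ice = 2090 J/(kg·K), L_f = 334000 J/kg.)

Cooling the water to 0 °C releases 0.254×4180×34.4 = 36523 J.
Of that, 0.579×2090×14.9 = 18031 J goes to bring the ice to 0 °C, leaving 18493 J.
To melt every bit of ice: 0.579×334000 = 193386 J.
18493 J < 193386 J, so only part of the ice melts and the system sits at 0 °C.
m_melt = 18493 / L_f = 0.05537 kg.

m_melted ≈ 0.0554 kg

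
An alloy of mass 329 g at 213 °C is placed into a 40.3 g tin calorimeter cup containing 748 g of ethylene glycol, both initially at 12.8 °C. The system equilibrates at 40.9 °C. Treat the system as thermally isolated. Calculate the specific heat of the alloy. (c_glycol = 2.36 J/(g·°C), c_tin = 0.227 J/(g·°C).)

c ≈ 0.881 J/(g·°C)

Net heat exchanged in the isolated system is zero:
329·c·(40.9 − 213) + 748·2.36·(40.9 − 12.8) + 40.3·0.227·(40.9 − 12.8) = 0
-56621 c = -49861
c = -49861/-56621 ≈ 0.8806 J/(g·°C)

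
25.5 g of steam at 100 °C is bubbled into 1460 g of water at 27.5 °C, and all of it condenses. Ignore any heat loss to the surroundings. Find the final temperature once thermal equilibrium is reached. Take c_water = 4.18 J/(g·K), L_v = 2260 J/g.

Energy conservation, ΣQ = 0:
condense steam: −25.5·2260 = −57630
  condensed water 100 °C→T: 106.59(T − 100)
  water warms: 1460·4.18·(T − 27.5) = 6102.8(T − 27.5)
6209.4 T = 57630 + 10659 + 167827 = 236116
T ≈ 38.03 °C — below 100 °C, confirming all the steam condensed.

T_f ≈ 38.0 °C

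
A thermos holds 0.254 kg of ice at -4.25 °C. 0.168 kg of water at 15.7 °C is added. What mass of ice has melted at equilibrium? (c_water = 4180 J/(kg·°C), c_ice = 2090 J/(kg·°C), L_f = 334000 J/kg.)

m_melted ≈ 0.0263 kg

Water can give up m c ΔT = 0.168×4180×15.7 = 11025 J before reaching 0 °C.
Of that, 0.254×2090×4.25 = 2256.2 J goes to bring the ice to 0 °C, leaving 8769 J.
To melt every bit of ice: 0.254×334000 = 84836 J.
Since 8769 < 84836 J, not all the ice melts; equilibrium is at 0 °C.
m_melt = 8769 / L_f = 0.02625 kg.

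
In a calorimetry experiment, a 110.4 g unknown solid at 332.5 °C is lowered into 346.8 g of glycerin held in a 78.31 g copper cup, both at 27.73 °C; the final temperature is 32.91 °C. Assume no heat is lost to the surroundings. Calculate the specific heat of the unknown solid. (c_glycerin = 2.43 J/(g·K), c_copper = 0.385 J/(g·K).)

Conservation of energy gives ΣQ = 0:
110.4·c·(32.91 − 332.5) + 346.8·2.43·(32.91 − 27.73) + 78.31·0.385·(32.91 − 27.73) = 0
-33075 c = -4521.5
c = -4521.5/-33075 ≈ 0.1367 J/(g·K)

c ≈ 0.137 J/(g·K)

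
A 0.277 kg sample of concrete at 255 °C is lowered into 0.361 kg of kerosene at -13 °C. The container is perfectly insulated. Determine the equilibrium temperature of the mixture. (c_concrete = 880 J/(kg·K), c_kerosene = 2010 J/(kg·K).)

Heat lost by the concrete equals heat gained by the kerosene:
0.277·880·(255 − T) = 0.361·2010·(T − (-13))
243.76(255 − T) = 725.61(T − (-13))
969.37 T = 52726  ⇒  T ≈ 54.39 °C

T_f ≈ 54.4 °C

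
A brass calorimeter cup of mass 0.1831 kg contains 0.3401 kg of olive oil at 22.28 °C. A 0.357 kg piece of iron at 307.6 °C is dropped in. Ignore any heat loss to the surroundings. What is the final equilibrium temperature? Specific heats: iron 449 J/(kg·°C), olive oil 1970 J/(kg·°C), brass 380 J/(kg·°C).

Energy conservation, ΣQ = 0:
0.357·449·(T − 307.6) + 0.3401·1970·(T − 22.28) + 0.1831·380·(T − 22.28) = 0
160.29(T − 307.6) + 670(T − 22.28) + 69.58(T − 22.28) = 0
(160.29 + 670 + 69.58) T = 160.29·307.6 + 670·22.28 + 69.58·22.28
T = 65784 / 899.87 = 73.1 °C

T_f ≈ 73.1 °C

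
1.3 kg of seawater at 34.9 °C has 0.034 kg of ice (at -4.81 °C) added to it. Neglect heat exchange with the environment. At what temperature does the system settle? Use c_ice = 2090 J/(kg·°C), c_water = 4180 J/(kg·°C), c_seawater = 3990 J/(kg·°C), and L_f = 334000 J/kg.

Taking heat into each body as positive, Σ m c ΔT = 0:
warm ice to 0 °C: 0.034×2090×(0 − (-4.81)) = 341.8
  fusion: m_ice L_f = 0.034×334000 = 11356
  meltwater 0→T: 0.034×4180×T = 142.12 T
  seawater: 5187(T − 34.9)
5329.1 T = 181026 − 11698 = 169329
T ≈ 31.77 °C (positive, so assuming full melt was valid).

T_f ≈ 31.8 °C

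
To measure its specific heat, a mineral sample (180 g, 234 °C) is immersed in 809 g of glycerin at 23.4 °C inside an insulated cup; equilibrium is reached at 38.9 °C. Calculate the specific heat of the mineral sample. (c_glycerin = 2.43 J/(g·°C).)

c ≈ 0.868 J/(g·°C)

m_s c (T_s − T_f) = m_glycerin c_glycerin (T_f − T_0):
180×c×(234 − 38.9) = 809×2.43×(38.9 − 23.4)
35118 c = 30471  ⇒  c ≈ 0.8677 J/(g·°C)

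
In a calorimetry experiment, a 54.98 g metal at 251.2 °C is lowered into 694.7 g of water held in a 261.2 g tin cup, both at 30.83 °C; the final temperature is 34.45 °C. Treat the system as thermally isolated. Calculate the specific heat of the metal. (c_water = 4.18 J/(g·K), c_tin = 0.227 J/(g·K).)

c ≈ 0.9 J/(g·K)

Heat gained plus heat lost sum to zero:
54.98·c·(34.45 − 251.2) + 694.7·4.18·(34.45 − 30.83) + 261.2·0.227·(34.45 − 30.83) = 0
-11917 c = -10727
c = -10727/-11917 ≈ 0.9001 J/(g·K)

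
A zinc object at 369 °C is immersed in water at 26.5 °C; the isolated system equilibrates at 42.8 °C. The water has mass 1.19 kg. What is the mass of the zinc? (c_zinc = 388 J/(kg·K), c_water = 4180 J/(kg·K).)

m ≈ 0.641 kg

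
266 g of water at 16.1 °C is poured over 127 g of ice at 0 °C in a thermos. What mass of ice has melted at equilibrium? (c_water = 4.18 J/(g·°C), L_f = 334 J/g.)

m_melted ≈ 53.6 g

Water can give up m c ΔT = 266×4.18×16.1 = 17901 J before reaching 0 °C.
Melting all 127 g of ice would need 127×334 = 42418 J.
That's not enough to melt it all — equilibrium is at 0 °C with ice remaining.
m_melt = 17901 / L_f = 53.6 g.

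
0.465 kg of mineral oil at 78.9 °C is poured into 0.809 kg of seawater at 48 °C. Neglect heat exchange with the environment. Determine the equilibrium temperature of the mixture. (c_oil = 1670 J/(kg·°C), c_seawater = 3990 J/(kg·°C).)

T_f ≈ 54.0 °C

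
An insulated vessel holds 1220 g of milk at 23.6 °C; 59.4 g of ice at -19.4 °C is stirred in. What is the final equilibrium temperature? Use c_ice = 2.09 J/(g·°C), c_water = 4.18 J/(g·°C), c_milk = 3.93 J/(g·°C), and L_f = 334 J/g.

T_f ≈ 18.0 °C

Energy balance with sensible and latent terms:
warm ice to 0 °C: 59.4×2.09×(0 − (-19.4)) = 2408.4; fusion: m_ice L_f = 59.4×334 = 19840; warm the meltwater: 248.29 T; milk cools: 1220×3.93×(T − 23.6) = 4794.6(T − 23.6)
5042.9 T = 113153 − 22248 = 90905
T ≈ 18.03 °C. Since T > 0 °C, the all-ice-melts assumption holds.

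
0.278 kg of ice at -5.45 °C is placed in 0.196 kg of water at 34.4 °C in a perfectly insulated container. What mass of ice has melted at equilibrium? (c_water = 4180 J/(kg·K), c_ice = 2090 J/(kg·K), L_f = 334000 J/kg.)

m_melted ≈ 0.0749 kg

Heat available from the water dropping to 0 °C: 0.196·4180·34.4 = 28183 J.
Of that, 0.278·2090·5.45 = 3166.6 J goes to bring the ice to 0 °C, leaving 25017 J.
Fully melting the ice requires m_ice L_f = 0.278·334000 = 92852 J.
That's not enough to melt it all — equilibrium is at 0 °C with ice remaining.
m_melted·334000 = 25017  ⇒  m_melted ≈ 0.0749 kg.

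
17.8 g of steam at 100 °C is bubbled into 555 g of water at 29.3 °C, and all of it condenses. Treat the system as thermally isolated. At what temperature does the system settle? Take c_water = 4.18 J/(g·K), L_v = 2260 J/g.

Setting the total heat transfer to zero:
condense steam: −17.8·2260 = −40228
  condensate cools 100→T: 17.8·4.18·(T − 100) = 74.4(T − 100)
  original water: 2319.9(T − 29.3)
2394.3 T = 40228 + 7440.4 + 67973 = 115641
T ≈ 48.30 °C, under the boiling point, so the assumption holds.

T_f ≈ 48.3 °C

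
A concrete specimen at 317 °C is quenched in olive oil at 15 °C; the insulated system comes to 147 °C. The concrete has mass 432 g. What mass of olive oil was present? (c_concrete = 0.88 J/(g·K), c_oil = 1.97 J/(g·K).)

m ≈ 249 g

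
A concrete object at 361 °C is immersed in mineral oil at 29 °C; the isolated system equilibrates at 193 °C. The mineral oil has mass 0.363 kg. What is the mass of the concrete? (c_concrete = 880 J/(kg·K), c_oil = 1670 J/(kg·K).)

Energy conservation, ΣQ = 0:
m×880×(193 − 361) + 0.363×1670×(193 − 29) = 0
-147840 m = -99418
m = -99418/-147840 ≈ 0.6725 kg

m ≈ 0.672 kg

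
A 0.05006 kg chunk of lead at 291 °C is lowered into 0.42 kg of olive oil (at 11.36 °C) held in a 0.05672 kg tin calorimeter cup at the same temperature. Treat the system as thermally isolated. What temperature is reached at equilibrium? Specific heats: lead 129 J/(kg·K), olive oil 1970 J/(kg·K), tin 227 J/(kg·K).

T_f ≈ 13.5 °C

Energy conservation, ΣQ = 0:
0.05006·129·(T − 291) + 0.42·1970·(T − 11.36) + 0.05672·227·(T − 11.36) = 0
6.458(T − 291) + 827.4(T − 11.36) + 12.88(T − 11.36) = 0
(6.458 + 827.4 + 12.88) T = 6.458·291 + 827.4·11.36 + 12.88·11.36
T ≈ 13.49 °C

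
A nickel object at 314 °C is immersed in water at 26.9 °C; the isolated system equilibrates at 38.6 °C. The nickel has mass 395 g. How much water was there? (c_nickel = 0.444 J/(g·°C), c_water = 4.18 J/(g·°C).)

m ≈ 988 g

|Q_nickel| = |Q_water|:
395×0.444×(314 − 38.6) = m×4.18×(38.6 − 26.9)
48.91 m = 48300  ⇒  m ≈ 987.6 g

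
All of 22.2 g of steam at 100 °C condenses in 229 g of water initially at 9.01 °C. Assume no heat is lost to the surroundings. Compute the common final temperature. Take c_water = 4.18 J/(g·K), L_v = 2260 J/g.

T_f ≈ 64.8 °C

Taking heat into each body as positive, Σ m c ΔT = 0:
condense steam: −22.2·2260 = −50172; condensed water 100 °C→T: 92.8(T − 100); water warms: 229·4.18·(T − 9.01) = 957.22(T − 9.01)
1050 T = 50172 + 9279.6 + 8624.6 = 68076
T ≈ 64.83 °C — below 100 °C, confirming all the steam condensed.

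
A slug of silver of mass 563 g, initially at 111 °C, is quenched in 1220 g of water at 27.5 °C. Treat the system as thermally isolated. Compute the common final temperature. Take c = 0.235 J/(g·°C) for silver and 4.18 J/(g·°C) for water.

T_f ≈ 29.6 °C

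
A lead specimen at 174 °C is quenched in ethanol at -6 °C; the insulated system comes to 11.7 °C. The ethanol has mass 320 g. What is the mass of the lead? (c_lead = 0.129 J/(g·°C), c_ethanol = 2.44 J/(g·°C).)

m ≈ 660 g

Taking heat into each body as positive, Σ m c ΔT = 0:
m×0.129×(11.7 − 174) + 320×2.44×(11.7 − (-6)) = 0
-20.94 m = -13820
m = -13820/-20.94 ≈ 660.1 g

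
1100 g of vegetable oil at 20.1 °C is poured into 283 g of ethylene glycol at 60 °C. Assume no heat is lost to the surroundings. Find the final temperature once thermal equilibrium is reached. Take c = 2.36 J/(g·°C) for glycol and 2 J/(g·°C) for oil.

T_f ≈ 29.4 °C

T_f = Σ m_i c_i T_i / Σ m_i c_i:
T_f = (667.88*60 + 2200*20.1) / (667.88 + 2200)
    = 84293 / 2867.9 ≈ 29.39 °C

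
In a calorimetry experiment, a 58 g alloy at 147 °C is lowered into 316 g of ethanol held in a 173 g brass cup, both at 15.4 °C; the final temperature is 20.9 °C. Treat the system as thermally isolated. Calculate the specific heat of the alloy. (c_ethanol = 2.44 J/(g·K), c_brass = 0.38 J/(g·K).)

c ≈ 0.629 J/(g·K)

Let T be the final temperature. ΣQ_i = 0:
58×c×(20.9 − 147) + 316×2.44×(20.9 − 15.4) + 173×0.38×(20.9 − 15.4) = 0
-7313.8 c = -4602.3
c = -4602.3/-7313.8 ≈ 0.6293 J/(g·K)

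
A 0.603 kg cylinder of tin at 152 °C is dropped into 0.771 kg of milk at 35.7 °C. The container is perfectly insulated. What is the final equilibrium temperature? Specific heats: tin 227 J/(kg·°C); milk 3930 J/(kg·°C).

T_f ≈ 40.7 °C

With ΣQ=0 the equilibrium temperature is the m·c-weighted mean:
T_f = (136.88×152 + 3030×35.7) / (136.88 + 3030)
    = 128978 / 3166.9 ≈ 40.73 °C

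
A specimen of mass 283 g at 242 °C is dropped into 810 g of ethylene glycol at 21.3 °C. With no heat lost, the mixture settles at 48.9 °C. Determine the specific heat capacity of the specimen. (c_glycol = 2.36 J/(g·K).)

Net heat exchanged in the isolated system is zero:
283×c×(48.9 − 242) + 810×2.36×(48.9 − 21.3) = 0
-54647 c = -52760
c = -52760/-54647 ≈ 0.9655 J/(g·K)

c ≈ 0.965 J/(g·K)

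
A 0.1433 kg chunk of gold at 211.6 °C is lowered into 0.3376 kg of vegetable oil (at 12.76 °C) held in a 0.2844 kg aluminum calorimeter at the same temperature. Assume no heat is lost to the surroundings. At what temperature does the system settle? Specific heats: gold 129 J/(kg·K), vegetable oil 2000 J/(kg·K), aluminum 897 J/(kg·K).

Energy conservation, ΣQ = 0:
0.1433×129×(T − 211.6) + 0.3376×2000×(T − 12.76) + 0.2844×897×(T − 12.76) = 0
18.49(T − 211.6) + 675.2(T − 12.76) + 255.11(T − 12.76) = 0
948.79 T = 15782
T = 15782/948.79 ≈ 16.63 °C

T_f ≈ 16.6 °C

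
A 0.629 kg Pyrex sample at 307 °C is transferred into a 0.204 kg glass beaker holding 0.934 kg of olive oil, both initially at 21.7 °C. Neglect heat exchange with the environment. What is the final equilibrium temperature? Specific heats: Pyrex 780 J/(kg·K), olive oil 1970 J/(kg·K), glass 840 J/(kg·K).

T_f ≈ 77.6 °C

Energy conservation, ΣQ = 0:
0.629*780*(T − 307) + 0.934*1970*(T − 21.7) + 0.204*840*(T − 21.7) = 0
490.62(T − 307) + 1840(T − 21.7) + 171.36(T − 21.7) = 0
2502 T = 194266
T = 194266 / 2502 = 77.6 °C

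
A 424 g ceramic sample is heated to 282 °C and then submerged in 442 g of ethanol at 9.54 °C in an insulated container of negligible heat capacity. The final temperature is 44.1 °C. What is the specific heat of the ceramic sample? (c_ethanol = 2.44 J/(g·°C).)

c ≈ 0.37 J/(g·°C)

m_s c (T_s − T_f) = m_ethanol c_ethanol (T_f − T_0):
424×c×(282 − 44.1) = 442×2.44×(44.1 − 9.54)
100870 c = 37272  ⇒  c ≈ 0.3695 J/(g·°C)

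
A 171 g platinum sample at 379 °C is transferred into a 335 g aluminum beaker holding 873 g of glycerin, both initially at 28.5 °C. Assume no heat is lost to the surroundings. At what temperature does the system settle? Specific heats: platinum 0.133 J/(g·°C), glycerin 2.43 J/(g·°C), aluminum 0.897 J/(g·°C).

Heat gained plus heat lost sum to zero:
171·0.133·(T − 379) + 873·2.43·(T − 28.5) + 335·0.897·(T − 28.5) = 0
2444.6 T = 77643
T = 77643/2444.6 ≈ 31.76 °C

T_f ≈ 31.8 °C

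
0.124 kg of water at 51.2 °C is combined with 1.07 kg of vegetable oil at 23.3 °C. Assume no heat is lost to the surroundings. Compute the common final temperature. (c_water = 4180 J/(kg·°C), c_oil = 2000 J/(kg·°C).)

T_f ≈ 28.7 °C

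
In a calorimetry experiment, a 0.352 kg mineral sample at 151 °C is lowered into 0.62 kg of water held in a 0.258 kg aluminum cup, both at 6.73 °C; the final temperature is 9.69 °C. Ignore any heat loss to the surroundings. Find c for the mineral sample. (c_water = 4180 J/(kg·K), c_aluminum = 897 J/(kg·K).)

c ≈ 168 J/(kg·K)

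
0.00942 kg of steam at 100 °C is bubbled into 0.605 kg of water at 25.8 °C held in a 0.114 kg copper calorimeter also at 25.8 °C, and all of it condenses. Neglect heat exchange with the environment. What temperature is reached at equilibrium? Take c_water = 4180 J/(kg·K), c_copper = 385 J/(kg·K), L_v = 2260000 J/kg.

T_f ≈ 35.1 °C

Sum of m c ΔT and latent-heat terms is zero:
latent heat released on condensation: 0.00942×2260000 = 21289
  condensed water 100 °C→T: 39.38(T − 100)
  water warms: 0.605×4180×(T − 25.8) = 2528.9(T − 25.8)
  cup: 43.89(T − 25.8)
2612.2 T = 21289 + 3937.6 + 66378 = 91605
T ≈ 35.07 °C — below 100 °C, confirming all the steam condensed.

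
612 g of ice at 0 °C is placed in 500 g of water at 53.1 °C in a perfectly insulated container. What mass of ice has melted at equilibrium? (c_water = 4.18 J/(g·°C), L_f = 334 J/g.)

Heat available from the water dropping to 0 °C: 500×4.18×53.1 = 110979 J.
Melting all 612 g of ice would need 612×334 = 204408 J.
Since 110979 < 204408 J, not all the ice melts; equilibrium is at 0 °C.
m_melted×334 = 110979  ⇒  m_melted ≈ 332.3 g.

m_melted ≈ 332 g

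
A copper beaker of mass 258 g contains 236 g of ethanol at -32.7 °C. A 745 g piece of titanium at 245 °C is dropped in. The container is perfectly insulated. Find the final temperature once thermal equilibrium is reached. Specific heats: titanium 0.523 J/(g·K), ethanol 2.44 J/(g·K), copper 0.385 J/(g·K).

T_f ≈ 68.9 °C

Energy conservation, ΣQ = 0:
745*0.523*(T − 245) + 236*2.44*(T − (-32.7)) + 258*0.385*(T − (-32.7)) = 0
389.63(T − 245) + 575.84(T − (-32.7)) + 99.33(T − (-32.7)) = 0
1064.8 T = 73383
T = 73383/1064.8 ≈ 68.92 °C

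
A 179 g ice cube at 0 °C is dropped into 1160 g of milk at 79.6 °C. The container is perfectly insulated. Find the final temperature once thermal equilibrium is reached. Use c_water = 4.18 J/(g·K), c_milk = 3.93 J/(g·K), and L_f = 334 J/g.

Energy conservation, ΣQ = 0:
fusion: m_ice L_f = 179·334 = 59786
  warm the meltwater: 748.22 T
  milk: 4558.8(T − 79.6)
5307 T = 362880 − 59786 = 303094
T ≈ 57.11 °C (positive, so assuming full melt was valid).

T_f ≈ 57.1 °C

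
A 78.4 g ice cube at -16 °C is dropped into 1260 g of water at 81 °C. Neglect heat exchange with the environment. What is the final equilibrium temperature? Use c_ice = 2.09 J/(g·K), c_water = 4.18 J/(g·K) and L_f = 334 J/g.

T_f ≈ 71.1 °C

Taking heat into each body as positive, Σ m c ΔT = 0:
warm ice to 0 °C: 78.4×2.09×(0 − (-16)) = 2621.7; melt ice: 78.4×334 = 26186; warm the meltwater: 327.71 T; water: 5266.8(T − 81)
5594.5 T = 426611 − 28807 = 397804
T ≈ 71.11 °C — above 0 °C, consistent with complete melting.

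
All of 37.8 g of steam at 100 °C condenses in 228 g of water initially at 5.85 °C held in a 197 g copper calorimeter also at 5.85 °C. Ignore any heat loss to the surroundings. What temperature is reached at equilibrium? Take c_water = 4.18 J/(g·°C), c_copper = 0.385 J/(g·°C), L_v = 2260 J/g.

Setting the total heat transfer to zero:
latent heat released on condensation: 37.8×2260 = 85428; condensed water 100 °C→T: 158(T − 100); water warms: 228×4.18×(T − 5.85) = 953.04(T − 5.85); cup: 75.84(T − 5.85)
1186.9 T = 85428 + 15800 + 6019 = 107247
T ≈ 90.36 °C (< 100 °C, so full condensation is consistent).

T_f ≈ 90.4 °C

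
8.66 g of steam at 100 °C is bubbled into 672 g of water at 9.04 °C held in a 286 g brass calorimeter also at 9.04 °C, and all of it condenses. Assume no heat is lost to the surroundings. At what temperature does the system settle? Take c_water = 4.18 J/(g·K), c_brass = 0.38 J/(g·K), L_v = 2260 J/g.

Let T be the final temperature. ΣQ_i = 0:
condense steam: −8.66×2260 = −19572; condensate cools 100→T: 8.66×4.18×(T − 100) = 36.2(T − 100); original water: 2809(T − 9.04); brass cup: 286×0.38×(T − 9.04) = 108.68(T − 9.04)
2953.8 T = 19572 + 3619.9 + 26375 = 49567
T ≈ 16.78 °C, under the boiling point, so the assumption holds.

T_f ≈ 16.8 °C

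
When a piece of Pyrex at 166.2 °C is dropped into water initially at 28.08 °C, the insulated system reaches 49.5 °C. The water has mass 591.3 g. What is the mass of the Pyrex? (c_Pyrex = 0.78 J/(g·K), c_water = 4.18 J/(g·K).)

Taking heat into each body as positive, Σ m c ΔT = 0:
m×0.78×(49.5 − 166.2) + 591.3×4.18×(49.5 − 28.08) = 0
-91.03 m = -52942
m = -52942/-91.03 ≈ 581.6 g

m ≈ 582 g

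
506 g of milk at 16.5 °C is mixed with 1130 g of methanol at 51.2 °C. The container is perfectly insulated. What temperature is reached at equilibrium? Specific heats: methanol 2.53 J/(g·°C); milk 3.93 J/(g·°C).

Energy conservation, ΣQ = 0:
1130·2.53·(T − 51.2) + 506·3.93·(T − 16.5) = 0
4847.5 T = 179187
T = 179187 / 4847.5 = 37 °C

T_f ≈ 37.0 °C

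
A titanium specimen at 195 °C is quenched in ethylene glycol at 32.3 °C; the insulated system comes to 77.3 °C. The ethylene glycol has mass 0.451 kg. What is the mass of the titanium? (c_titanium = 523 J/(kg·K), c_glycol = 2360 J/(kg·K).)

m ≈ 0.778 kg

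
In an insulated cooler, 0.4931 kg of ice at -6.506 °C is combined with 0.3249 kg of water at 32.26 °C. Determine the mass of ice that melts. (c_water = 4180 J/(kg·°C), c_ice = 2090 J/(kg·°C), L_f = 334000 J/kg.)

Cooling the water to 0 °C releases 0.3249·4180·32.26 = 43812 J.
Warming the ice to 0 °C takes 0.4931·2090·6.506 = 6704.9 J, leaving 37107 J for melting.
To melt every bit of ice: 0.4931·334000 = 164695 J.
37107 J < 164695 J, so only part of the ice melts and the system sits at 0 °C.
m_melt = 37107 / L_f = 0.1111 kg.

m_melted ≈ 0.111 kg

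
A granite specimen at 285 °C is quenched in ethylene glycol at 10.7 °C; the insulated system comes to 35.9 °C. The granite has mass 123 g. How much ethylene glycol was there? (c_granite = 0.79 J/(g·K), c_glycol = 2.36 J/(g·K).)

Heat lost by the granite = heat gained by the glycol:
123×0.79×(285 − 35.9) = m×2.36×(35.9 − 10.7)
59.47 m = 24205  ⇒  m ≈ 407 g

m ≈ 407 g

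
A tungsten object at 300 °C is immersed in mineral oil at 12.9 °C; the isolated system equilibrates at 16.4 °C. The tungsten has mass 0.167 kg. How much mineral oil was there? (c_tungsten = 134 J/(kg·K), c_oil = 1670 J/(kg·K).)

m ≈ 1.09 kg

Heat gained plus heat lost sum to zero:
0.167×134×(16.4 − 300) + m×1670×(16.4 − 12.9) = 0
5845 m = 6346.4
m = 6346.4/5845 ≈ 1.086 kg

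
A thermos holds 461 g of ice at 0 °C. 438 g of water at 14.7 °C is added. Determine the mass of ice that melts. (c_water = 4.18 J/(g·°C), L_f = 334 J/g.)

m_melted ≈ 80.6 g

Cooling the water to 0 °C releases 438×4.18×14.7 = 26913 J.
Melting all 461 g of ice would need 461×334 = 153974 J.
Since 26913 < 153974 J, not all the ice melts; equilibrium is at 0 °C.
m_melted×334 = 26913  ⇒  m_melted ≈ 80.58 g.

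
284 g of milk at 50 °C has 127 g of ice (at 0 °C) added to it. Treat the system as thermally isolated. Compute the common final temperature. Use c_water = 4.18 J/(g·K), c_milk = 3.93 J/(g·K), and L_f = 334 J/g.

Sum of m c ΔT and latent-heat terms is zero:
melt ice: 127×334 = 42418; meltwater 0→T: 127×4.18×T = 530.86 T; milk: 1116.1(T − 50)
1647 T = 55806 − 42418 = 13388
T ≈ 8.13 °C — above 0 °C, consistent with complete melting.

T_f ≈ 8.1 °C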